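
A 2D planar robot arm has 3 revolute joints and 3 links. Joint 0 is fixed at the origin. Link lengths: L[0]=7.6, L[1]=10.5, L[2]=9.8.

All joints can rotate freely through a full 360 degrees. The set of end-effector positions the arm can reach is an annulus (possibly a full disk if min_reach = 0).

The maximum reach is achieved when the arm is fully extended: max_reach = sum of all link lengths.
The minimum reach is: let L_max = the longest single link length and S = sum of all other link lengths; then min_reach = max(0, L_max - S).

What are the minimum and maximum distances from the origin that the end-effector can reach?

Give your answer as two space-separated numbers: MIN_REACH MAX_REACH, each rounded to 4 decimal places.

Answer: 0.0000 27.9000

Derivation:
Link lengths: [7.6, 10.5, 9.8]
max_reach = 7.6 + 10.5 + 9.8 = 27.9
L_max = max([7.6, 10.5, 9.8]) = 10.5
S (sum of others) = 27.9 - 10.5 = 17.4
min_reach = max(0, 10.5 - 17.4) = max(0, -6.9) = 0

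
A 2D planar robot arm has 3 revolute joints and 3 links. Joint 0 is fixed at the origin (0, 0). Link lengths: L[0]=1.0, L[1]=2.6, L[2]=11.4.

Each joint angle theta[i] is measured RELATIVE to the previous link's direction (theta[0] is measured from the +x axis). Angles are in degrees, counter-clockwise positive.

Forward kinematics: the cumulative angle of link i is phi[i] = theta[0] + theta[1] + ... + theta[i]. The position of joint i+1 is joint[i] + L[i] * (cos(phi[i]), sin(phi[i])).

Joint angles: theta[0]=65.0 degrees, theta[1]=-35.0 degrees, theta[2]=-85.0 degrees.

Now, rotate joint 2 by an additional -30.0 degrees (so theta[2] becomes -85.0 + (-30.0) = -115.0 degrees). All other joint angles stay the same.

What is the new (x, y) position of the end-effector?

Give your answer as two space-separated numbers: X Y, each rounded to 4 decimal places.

joint[0] = (0.0000, 0.0000)  (base)
link 0: phi[0] = 65 = 65 deg
  cos(65 deg) = 0.4226, sin(65 deg) = 0.9063
  joint[1] = (0.0000, 0.0000) + 1 * (0.4226, 0.9063) = (0.0000 + 0.4226, 0.0000 + 0.9063) = (0.4226, 0.9063)
link 1: phi[1] = 65 + -35 = 30 deg
  cos(30 deg) = 0.8660, sin(30 deg) = 0.5000
  joint[2] = (0.4226, 0.9063) + 2.6 * (0.8660, 0.5000) = (0.4226 + 2.2517, 0.9063 + 1.3000) = (2.6743, 2.2063)
link 2: phi[2] = 65 + -35 + -115 = -85 deg
  cos(-85 deg) = 0.0872, sin(-85 deg) = -0.9962
  joint[3] = (2.6743, 2.2063) + 11.4 * (0.0872, -0.9962) = (2.6743 + 0.9936, 2.2063 + -11.3566) = (3.6679, -9.1503)
End effector: (3.6679, -9.1503)

Answer: 3.6679 -9.1503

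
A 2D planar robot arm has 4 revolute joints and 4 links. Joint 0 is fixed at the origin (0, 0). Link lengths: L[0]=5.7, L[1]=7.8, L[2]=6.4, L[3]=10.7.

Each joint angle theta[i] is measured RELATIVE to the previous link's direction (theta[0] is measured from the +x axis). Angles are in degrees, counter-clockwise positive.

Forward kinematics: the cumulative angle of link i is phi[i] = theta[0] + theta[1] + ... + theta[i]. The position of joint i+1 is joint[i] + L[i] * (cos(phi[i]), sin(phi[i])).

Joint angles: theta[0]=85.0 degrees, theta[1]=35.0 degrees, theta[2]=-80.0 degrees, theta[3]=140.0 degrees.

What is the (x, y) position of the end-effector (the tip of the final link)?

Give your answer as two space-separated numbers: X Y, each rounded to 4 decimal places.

Answer: -9.2005 16.5471

Derivation:
joint[0] = (0.0000, 0.0000)  (base)
link 0: phi[0] = 85 = 85 deg
  cos(85 deg) = 0.0872, sin(85 deg) = 0.9962
  joint[1] = (0.0000, 0.0000) + 5.7 * (0.0872, 0.9962) = (0.0000 + 0.4968, 0.0000 + 5.6783) = (0.4968, 5.6783)
link 1: phi[1] = 85 + 35 = 120 deg
  cos(120 deg) = -0.5000, sin(120 deg) = 0.8660
  joint[2] = (0.4968, 5.6783) + 7.8 * (-0.5000, 0.8660) = (0.4968 + -3.9000, 5.6783 + 6.7550) = (-3.4032, 12.4333)
link 2: phi[2] = 85 + 35 + -80 = 40 deg
  cos(40 deg) = 0.7660, sin(40 deg) = 0.6428
  joint[3] = (-3.4032, 12.4333) + 6.4 * (0.7660, 0.6428) = (-3.4032 + 4.9027, 12.4333 + 4.1138) = (1.4995, 16.5471)
link 3: phi[3] = 85 + 35 + -80 + 140 = 180 deg
  cos(180 deg) = -1.0000, sin(180 deg) = 0.0000
  joint[4] = (1.4995, 16.5471) + 10.7 * (-1.0000, 0.0000) = (1.4995 + -10.7000, 16.5471 + 0.0000) = (-9.2005, 16.5471)
End effector: (-9.2005, 16.5471)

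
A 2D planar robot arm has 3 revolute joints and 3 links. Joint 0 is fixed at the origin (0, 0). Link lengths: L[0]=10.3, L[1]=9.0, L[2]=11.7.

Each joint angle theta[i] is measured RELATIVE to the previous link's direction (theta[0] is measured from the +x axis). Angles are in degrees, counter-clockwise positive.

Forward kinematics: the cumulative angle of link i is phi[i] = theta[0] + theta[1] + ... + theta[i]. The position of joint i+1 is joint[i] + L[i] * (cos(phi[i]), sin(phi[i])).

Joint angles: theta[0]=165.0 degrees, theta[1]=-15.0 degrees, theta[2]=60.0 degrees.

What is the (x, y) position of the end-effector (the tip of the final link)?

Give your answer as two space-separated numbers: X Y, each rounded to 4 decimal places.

joint[0] = (0.0000, 0.0000)  (base)
link 0: phi[0] = 165 = 165 deg
  cos(165 deg) = -0.9659, sin(165 deg) = 0.2588
  joint[1] = (0.0000, 0.0000) + 10.3 * (-0.9659, 0.2588) = (0.0000 + -9.9490, 0.0000 + 2.6658) = (-9.9490, 2.6658)
link 1: phi[1] = 165 + -15 = 150 deg
  cos(150 deg) = -0.8660, sin(150 deg) = 0.5000
  joint[2] = (-9.9490, 2.6658) + 9 * (-0.8660, 0.5000) = (-9.9490 + -7.7942, 2.6658 + 4.5000) = (-17.7433, 7.1658)
link 2: phi[2] = 165 + -15 + 60 = 210 deg
  cos(210 deg) = -0.8660, sin(210 deg) = -0.5000
  joint[3] = (-17.7433, 7.1658) + 11.7 * (-0.8660, -0.5000) = (-17.7433 + -10.1325, 7.1658 + -5.8500) = (-27.8758, 1.3158)
End effector: (-27.8758, 1.3158)

Answer: -27.8758 1.3158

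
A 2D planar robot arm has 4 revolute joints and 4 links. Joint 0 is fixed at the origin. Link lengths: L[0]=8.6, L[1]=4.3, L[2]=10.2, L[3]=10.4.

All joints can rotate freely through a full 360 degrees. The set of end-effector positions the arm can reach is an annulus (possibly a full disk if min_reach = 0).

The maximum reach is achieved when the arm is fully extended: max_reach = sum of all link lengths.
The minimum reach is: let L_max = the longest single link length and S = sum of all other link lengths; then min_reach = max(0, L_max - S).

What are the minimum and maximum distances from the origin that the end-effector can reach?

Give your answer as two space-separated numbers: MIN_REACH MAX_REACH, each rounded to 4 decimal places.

Link lengths: [8.6, 4.3, 10.2, 10.4]
max_reach = 8.6 + 4.3 + 10.2 + 10.4 = 33.5
L_max = max([8.6, 4.3, 10.2, 10.4]) = 10.4
S (sum of others) = 33.5 - 10.4 = 23.1
min_reach = max(0, 10.4 - 23.1) = max(0, -12.7) = 0

Answer: 0.0000 33.5000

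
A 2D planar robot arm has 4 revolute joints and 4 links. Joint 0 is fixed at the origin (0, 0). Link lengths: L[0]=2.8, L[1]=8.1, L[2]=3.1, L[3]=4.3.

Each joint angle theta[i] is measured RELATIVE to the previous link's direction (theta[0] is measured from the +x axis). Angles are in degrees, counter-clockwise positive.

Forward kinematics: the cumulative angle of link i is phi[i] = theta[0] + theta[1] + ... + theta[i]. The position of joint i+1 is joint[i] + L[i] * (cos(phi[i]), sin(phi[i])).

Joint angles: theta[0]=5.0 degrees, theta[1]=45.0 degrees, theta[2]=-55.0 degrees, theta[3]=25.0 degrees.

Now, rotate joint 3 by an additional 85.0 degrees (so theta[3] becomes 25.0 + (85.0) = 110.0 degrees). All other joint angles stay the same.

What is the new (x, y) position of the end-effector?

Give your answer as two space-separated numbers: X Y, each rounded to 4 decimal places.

Answer: 9.9712 10.3323

Derivation:
joint[0] = (0.0000, 0.0000)  (base)
link 0: phi[0] = 5 = 5 deg
  cos(5 deg) = 0.9962, sin(5 deg) = 0.0872
  joint[1] = (0.0000, 0.0000) + 2.8 * (0.9962, 0.0872) = (0.0000 + 2.7893, 0.0000 + 0.2440) = (2.7893, 0.2440)
link 1: phi[1] = 5 + 45 = 50 deg
  cos(50 deg) = 0.6428, sin(50 deg) = 0.7660
  joint[2] = (2.7893, 0.2440) + 8.1 * (0.6428, 0.7660) = (2.7893 + 5.2066, 0.2440 + 6.2050) = (7.9959, 6.4490)
link 2: phi[2] = 5 + 45 + -55 = -5 deg
  cos(-5 deg) = 0.9962, sin(-5 deg) = -0.0872
  joint[3] = (7.9959, 6.4490) + 3.1 * (0.9962, -0.0872) = (7.9959 + 3.0882, 6.4490 + -0.2702) = (11.0841, 6.1788)
link 3: phi[3] = 5 + 45 + -55 + 110 = 105 deg
  cos(105 deg) = -0.2588, sin(105 deg) = 0.9659
  joint[4] = (11.0841, 6.1788) + 4.3 * (-0.2588, 0.9659) = (11.0841 + -1.1129, 6.1788 + 4.1535) = (9.9712, 10.3323)
End effector: (9.9712, 10.3323)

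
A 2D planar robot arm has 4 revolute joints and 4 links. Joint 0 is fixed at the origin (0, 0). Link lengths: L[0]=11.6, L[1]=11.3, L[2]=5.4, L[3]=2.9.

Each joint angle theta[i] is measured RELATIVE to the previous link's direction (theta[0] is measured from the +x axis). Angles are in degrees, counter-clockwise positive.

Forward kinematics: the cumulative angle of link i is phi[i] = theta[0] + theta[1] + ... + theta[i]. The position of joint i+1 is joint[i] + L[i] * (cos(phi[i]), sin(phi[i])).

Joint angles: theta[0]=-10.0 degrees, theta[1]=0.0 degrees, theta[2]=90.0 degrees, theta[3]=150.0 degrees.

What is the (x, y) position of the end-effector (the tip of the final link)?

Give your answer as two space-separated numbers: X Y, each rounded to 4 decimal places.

Answer: 21.6257 -0.8801

Derivation:
joint[0] = (0.0000, 0.0000)  (base)
link 0: phi[0] = -10 = -10 deg
  cos(-10 deg) = 0.9848, sin(-10 deg) = -0.1736
  joint[1] = (0.0000, 0.0000) + 11.6 * (0.9848, -0.1736) = (0.0000 + 11.4238, 0.0000 + -2.0143) = (11.4238, -2.0143)
link 1: phi[1] = -10 + 0 = -10 deg
  cos(-10 deg) = 0.9848, sin(-10 deg) = -0.1736
  joint[2] = (11.4238, -2.0143) + 11.3 * (0.9848, -0.1736) = (11.4238 + 11.1283, -2.0143 + -1.9622) = (22.5521, -3.9765)
link 2: phi[2] = -10 + 0 + 90 = 80 deg
  cos(80 deg) = 0.1736, sin(80 deg) = 0.9848
  joint[3] = (22.5521, -3.9765) + 5.4 * (0.1736, 0.9848) = (22.5521 + 0.9377, -3.9765 + 5.3180) = (23.4898, 1.3414)
link 3: phi[3] = -10 + 0 + 90 + 150 = 230 deg
  cos(230 deg) = -0.6428, sin(230 deg) = -0.7660
  joint[4] = (23.4898, 1.3414) + 2.9 * (-0.6428, -0.7660) = (23.4898 + -1.8641, 1.3414 + -2.2215) = (21.6257, -0.8801)
End effector: (21.6257, -0.8801)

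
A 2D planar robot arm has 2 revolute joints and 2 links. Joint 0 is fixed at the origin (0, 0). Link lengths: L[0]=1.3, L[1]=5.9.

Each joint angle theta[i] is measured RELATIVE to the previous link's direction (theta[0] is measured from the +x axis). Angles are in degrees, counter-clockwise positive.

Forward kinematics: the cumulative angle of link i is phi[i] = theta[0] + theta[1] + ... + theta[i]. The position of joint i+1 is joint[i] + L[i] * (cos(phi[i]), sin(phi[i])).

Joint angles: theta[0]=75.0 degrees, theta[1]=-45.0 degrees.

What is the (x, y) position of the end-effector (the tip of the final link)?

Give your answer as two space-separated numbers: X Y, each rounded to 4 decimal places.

joint[0] = (0.0000, 0.0000)  (base)
link 0: phi[0] = 75 = 75 deg
  cos(75 deg) = 0.2588, sin(75 deg) = 0.9659
  joint[1] = (0.0000, 0.0000) + 1.3 * (0.2588, 0.9659) = (0.0000 + 0.3365, 0.0000 + 1.2557) = (0.3365, 1.2557)
link 1: phi[1] = 75 + -45 = 30 deg
  cos(30 deg) = 0.8660, sin(30 deg) = 0.5000
  joint[2] = (0.3365, 1.2557) + 5.9 * (0.8660, 0.5000) = (0.3365 + 5.1095, 1.2557 + 2.9500) = (5.4460, 4.2057)
End effector: (5.4460, 4.2057)

Answer: 5.4460 4.2057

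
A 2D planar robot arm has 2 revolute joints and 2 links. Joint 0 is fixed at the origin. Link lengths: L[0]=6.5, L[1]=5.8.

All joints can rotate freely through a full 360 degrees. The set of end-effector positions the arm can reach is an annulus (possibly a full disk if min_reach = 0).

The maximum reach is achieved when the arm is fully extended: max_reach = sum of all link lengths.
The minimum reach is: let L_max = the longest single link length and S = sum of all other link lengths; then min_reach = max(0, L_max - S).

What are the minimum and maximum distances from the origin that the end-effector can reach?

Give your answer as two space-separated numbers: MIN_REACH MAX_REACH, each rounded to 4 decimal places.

Link lengths: [6.5, 5.8]
max_reach = 6.5 + 5.8 = 12.3
L_max = max([6.5, 5.8]) = 6.5
S (sum of others) = 12.3 - 6.5 = 5.8
min_reach = max(0, 6.5 - 5.8) = max(0, 0.7) = 0.7

Answer: 0.7000 12.3000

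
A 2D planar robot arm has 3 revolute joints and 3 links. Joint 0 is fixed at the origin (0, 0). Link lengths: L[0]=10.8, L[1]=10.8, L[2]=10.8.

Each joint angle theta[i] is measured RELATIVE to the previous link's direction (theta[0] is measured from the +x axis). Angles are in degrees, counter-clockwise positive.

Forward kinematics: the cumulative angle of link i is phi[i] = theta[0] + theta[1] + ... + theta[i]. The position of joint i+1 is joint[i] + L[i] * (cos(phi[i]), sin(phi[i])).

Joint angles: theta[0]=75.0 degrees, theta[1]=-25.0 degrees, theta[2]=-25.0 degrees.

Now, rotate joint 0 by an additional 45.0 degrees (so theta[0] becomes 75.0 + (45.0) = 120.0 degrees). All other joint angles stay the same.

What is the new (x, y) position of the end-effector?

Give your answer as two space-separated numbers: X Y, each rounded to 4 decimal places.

joint[0] = (0.0000, 0.0000)  (base)
link 0: phi[0] = 120 = 120 deg
  cos(120 deg) = -0.5000, sin(120 deg) = 0.8660
  joint[1] = (0.0000, 0.0000) + 10.8 * (-0.5000, 0.8660) = (0.0000 + -5.4000, 0.0000 + 9.3531) = (-5.4000, 9.3531)
link 1: phi[1] = 120 + -25 = 95 deg
  cos(95 deg) = -0.0872, sin(95 deg) = 0.9962
  joint[2] = (-5.4000, 9.3531) + 10.8 * (-0.0872, 0.9962) = (-5.4000 + -0.9413, 9.3531 + 10.7589) = (-6.3413, 20.1120)
link 2: phi[2] = 120 + -25 + -25 = 70 deg
  cos(70 deg) = 0.3420, sin(70 deg) = 0.9397
  joint[3] = (-6.3413, 20.1120) + 10.8 * (0.3420, 0.9397) = (-6.3413 + 3.6938, 20.1120 + 10.1487) = (-2.6475, 30.2607)
End effector: (-2.6475, 30.2607)

Answer: -2.6475 30.2607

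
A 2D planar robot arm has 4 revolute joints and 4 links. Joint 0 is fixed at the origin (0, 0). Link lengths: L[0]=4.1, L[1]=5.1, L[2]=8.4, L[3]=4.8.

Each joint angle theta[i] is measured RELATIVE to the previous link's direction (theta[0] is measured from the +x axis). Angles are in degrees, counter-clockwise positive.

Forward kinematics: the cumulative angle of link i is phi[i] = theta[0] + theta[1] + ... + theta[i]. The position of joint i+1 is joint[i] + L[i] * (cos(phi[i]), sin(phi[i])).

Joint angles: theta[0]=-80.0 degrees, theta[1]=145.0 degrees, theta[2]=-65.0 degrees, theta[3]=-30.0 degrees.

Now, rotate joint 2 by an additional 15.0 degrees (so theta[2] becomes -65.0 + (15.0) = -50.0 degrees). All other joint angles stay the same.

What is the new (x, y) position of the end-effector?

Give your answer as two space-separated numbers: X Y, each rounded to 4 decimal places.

Answer: 15.6175 1.5162

Derivation:
joint[0] = (0.0000, 0.0000)  (base)
link 0: phi[0] = -80 = -80 deg
  cos(-80 deg) = 0.1736, sin(-80 deg) = -0.9848
  joint[1] = (0.0000, 0.0000) + 4.1 * (0.1736, -0.9848) = (0.0000 + 0.7120, 0.0000 + -4.0377) = (0.7120, -4.0377)
link 1: phi[1] = -80 + 145 = 65 deg
  cos(65 deg) = 0.4226, sin(65 deg) = 0.9063
  joint[2] = (0.7120, -4.0377) + 5.1 * (0.4226, 0.9063) = (0.7120 + 2.1554, -4.0377 + 4.6222) = (2.8673, 0.5845)
link 2: phi[2] = -80 + 145 + -50 = 15 deg
  cos(15 deg) = 0.9659, sin(15 deg) = 0.2588
  joint[3] = (2.8673, 0.5845) + 8.4 * (0.9659, 0.2588) = (2.8673 + 8.1138, 0.5845 + 2.1741) = (10.9811, 2.7585)
link 3: phi[3] = -80 + 145 + -50 + -30 = -15 deg
  cos(-15 deg) = 0.9659, sin(-15 deg) = -0.2588
  joint[4] = (10.9811, 2.7585) + 4.8 * (0.9659, -0.2588) = (10.9811 + 4.6364, 2.7585 + -1.2423) = (15.6175, 1.5162)
End effector: (15.6175, 1.5162)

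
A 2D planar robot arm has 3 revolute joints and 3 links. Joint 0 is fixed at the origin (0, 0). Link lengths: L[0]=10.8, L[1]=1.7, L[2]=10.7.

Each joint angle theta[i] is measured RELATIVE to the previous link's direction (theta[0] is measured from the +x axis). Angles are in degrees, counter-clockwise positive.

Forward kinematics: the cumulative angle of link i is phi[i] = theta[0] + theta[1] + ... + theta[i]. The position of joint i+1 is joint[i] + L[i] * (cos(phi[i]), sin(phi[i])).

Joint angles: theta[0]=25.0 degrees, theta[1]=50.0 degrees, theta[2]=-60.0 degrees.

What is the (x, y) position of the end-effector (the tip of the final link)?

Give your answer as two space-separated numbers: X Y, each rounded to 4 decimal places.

Answer: 20.5635 8.9757

Derivation:
joint[0] = (0.0000, 0.0000)  (base)
link 0: phi[0] = 25 = 25 deg
  cos(25 deg) = 0.9063, sin(25 deg) = 0.4226
  joint[1] = (0.0000, 0.0000) + 10.8 * (0.9063, 0.4226) = (0.0000 + 9.7881, 0.0000 + 4.5643) = (9.7881, 4.5643)
link 1: phi[1] = 25 + 50 = 75 deg
  cos(75 deg) = 0.2588, sin(75 deg) = 0.9659
  joint[2] = (9.7881, 4.5643) + 1.7 * (0.2588, 0.9659) = (9.7881 + 0.4400, 4.5643 + 1.6421) = (10.2281, 6.2064)
link 2: phi[2] = 25 + 50 + -60 = 15 deg
  cos(15 deg) = 0.9659, sin(15 deg) = 0.2588
  joint[3] = (10.2281, 6.2064) + 10.7 * (0.9659, 0.2588) = (10.2281 + 10.3354, 6.2064 + 2.7694) = (20.5635, 8.9757)
End effector: (20.5635, 8.9757)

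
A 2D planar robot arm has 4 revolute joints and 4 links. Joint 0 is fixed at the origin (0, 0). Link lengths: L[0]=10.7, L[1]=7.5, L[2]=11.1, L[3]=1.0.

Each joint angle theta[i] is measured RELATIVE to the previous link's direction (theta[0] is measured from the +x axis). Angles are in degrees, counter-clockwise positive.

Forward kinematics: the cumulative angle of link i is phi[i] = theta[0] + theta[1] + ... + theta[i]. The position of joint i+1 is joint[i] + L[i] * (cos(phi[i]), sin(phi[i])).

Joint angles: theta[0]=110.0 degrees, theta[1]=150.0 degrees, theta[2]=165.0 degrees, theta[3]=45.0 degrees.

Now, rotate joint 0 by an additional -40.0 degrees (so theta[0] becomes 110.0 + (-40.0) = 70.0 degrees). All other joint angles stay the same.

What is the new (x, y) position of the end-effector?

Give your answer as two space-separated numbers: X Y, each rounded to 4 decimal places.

Answer: 8.3163 10.8646

Derivation:
joint[0] = (0.0000, 0.0000)  (base)
link 0: phi[0] = 70 = 70 deg
  cos(70 deg) = 0.3420, sin(70 deg) = 0.9397
  joint[1] = (0.0000, 0.0000) + 10.7 * (0.3420, 0.9397) = (0.0000 + 3.6596, 0.0000 + 10.0547) = (3.6596, 10.0547)
link 1: phi[1] = 70 + 150 = 220 deg
  cos(220 deg) = -0.7660, sin(220 deg) = -0.6428
  joint[2] = (3.6596, 10.0547) + 7.5 * (-0.7660, -0.6428) = (3.6596 + -5.7453, 10.0547 + -4.8209) = (-2.0857, 5.2338)
link 2: phi[2] = 70 + 150 + 165 = 385 deg
  cos(385 deg) = 0.9063, sin(385 deg) = 0.4226
  joint[3] = (-2.0857, 5.2338) + 11.1 * (0.9063, 0.4226) = (-2.0857 + 10.0600, 5.2338 + 4.6911) = (7.9743, 9.9249)
link 3: phi[3] = 70 + 150 + 165 + 45 = 430 deg
  cos(430 deg) = 0.3420, sin(430 deg) = 0.9397
  joint[4] = (7.9743, 9.9249) + 1 * (0.3420, 0.9397) = (7.9743 + 0.3420, 9.9249 + 0.9397) = (8.3163, 10.8646)
End effector: (8.3163, 10.8646)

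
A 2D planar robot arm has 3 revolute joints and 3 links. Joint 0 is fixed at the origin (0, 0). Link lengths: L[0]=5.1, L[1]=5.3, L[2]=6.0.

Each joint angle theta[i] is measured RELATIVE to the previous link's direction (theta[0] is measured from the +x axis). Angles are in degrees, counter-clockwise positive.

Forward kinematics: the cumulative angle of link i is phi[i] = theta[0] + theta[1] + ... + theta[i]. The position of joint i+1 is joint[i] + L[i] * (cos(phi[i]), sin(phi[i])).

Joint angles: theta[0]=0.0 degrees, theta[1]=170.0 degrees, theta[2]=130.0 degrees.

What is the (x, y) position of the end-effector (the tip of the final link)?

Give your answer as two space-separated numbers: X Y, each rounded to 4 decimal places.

Answer: 2.8805 -4.2758

Derivation:
joint[0] = (0.0000, 0.0000)  (base)
link 0: phi[0] = 0 = 0 deg
  cos(0 deg) = 1.0000, sin(0 deg) = 0.0000
  joint[1] = (0.0000, 0.0000) + 5.1 * (1.0000, 0.0000) = (0.0000 + 5.1000, 0.0000 + 0.0000) = (5.1000, 0.0000)
link 1: phi[1] = 0 + 170 = 170 deg
  cos(170 deg) = -0.9848, sin(170 deg) = 0.1736
  joint[2] = (5.1000, 0.0000) + 5.3 * (-0.9848, 0.1736) = (5.1000 + -5.2195, 0.0000 + 0.9203) = (-0.1195, 0.9203)
link 2: phi[2] = 0 + 170 + 130 = 300 deg
  cos(300 deg) = 0.5000, sin(300 deg) = -0.8660
  joint[3] = (-0.1195, 0.9203) + 6 * (0.5000, -0.8660) = (-0.1195 + 3.0000, 0.9203 + -5.1962) = (2.8805, -4.2758)
End effector: (2.8805, -4.2758)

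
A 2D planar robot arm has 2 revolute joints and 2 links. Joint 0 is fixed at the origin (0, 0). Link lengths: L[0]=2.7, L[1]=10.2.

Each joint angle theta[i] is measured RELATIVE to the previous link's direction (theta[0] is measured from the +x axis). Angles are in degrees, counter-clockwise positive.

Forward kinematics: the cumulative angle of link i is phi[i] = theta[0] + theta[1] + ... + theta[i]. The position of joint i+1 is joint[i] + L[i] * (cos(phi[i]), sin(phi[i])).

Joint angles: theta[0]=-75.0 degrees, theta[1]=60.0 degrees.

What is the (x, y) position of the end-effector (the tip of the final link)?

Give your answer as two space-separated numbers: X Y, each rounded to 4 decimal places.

joint[0] = (0.0000, 0.0000)  (base)
link 0: phi[0] = -75 = -75 deg
  cos(-75 deg) = 0.2588, sin(-75 deg) = -0.9659
  joint[1] = (0.0000, 0.0000) + 2.7 * (0.2588, -0.9659) = (0.0000 + 0.6988, 0.0000 + -2.6080) = (0.6988, -2.6080)
link 1: phi[1] = -75 + 60 = -15 deg
  cos(-15 deg) = 0.9659, sin(-15 deg) = -0.2588
  joint[2] = (0.6988, -2.6080) + 10.2 * (0.9659, -0.2588) = (0.6988 + 9.8524, -2.6080 + -2.6400) = (10.5513, -5.2480)
End effector: (10.5513, -5.2480)

Answer: 10.5513 -5.2480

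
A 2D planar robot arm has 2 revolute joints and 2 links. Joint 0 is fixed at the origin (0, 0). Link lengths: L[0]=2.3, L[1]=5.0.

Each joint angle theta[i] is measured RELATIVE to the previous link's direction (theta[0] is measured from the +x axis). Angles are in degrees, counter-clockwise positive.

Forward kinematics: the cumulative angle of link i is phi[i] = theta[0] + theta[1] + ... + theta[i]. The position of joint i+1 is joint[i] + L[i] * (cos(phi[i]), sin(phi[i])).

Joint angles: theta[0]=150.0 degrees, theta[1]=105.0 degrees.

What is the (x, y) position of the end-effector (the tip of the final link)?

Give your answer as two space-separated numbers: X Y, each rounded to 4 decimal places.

joint[0] = (0.0000, 0.0000)  (base)
link 0: phi[0] = 150 = 150 deg
  cos(150 deg) = -0.8660, sin(150 deg) = 0.5000
  joint[1] = (0.0000, 0.0000) + 2.3 * (-0.8660, 0.5000) = (0.0000 + -1.9919, 0.0000 + 1.1500) = (-1.9919, 1.1500)
link 1: phi[1] = 150 + 105 = 255 deg
  cos(255 deg) = -0.2588, sin(255 deg) = -0.9659
  joint[2] = (-1.9919, 1.1500) + 5 * (-0.2588, -0.9659) = (-1.9919 + -1.2941, 1.1500 + -4.8296) = (-3.2860, -3.6796)
End effector: (-3.2860, -3.6796)

Answer: -3.2860 -3.6796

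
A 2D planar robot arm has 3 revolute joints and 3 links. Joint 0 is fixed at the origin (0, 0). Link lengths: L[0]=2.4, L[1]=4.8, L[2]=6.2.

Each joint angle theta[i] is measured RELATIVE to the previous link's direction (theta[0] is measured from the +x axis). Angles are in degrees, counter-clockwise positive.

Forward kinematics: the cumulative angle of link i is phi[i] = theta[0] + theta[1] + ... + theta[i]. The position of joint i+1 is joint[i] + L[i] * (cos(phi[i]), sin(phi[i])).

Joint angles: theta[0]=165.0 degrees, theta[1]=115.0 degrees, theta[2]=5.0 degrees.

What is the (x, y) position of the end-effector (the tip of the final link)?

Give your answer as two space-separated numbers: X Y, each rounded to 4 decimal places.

joint[0] = (0.0000, 0.0000)  (base)
link 0: phi[0] = 165 = 165 deg
  cos(165 deg) = -0.9659, sin(165 deg) = 0.2588
  joint[1] = (0.0000, 0.0000) + 2.4 * (-0.9659, 0.2588) = (0.0000 + -2.3182, 0.0000 + 0.6212) = (-2.3182, 0.6212)
link 1: phi[1] = 165 + 115 = 280 deg
  cos(280 deg) = 0.1736, sin(280 deg) = -0.9848
  joint[2] = (-2.3182, 0.6212) + 4.8 * (0.1736, -0.9848) = (-2.3182 + 0.8335, 0.6212 + -4.7271) = (-1.4847, -4.1059)
link 2: phi[2] = 165 + 115 + 5 = 285 deg
  cos(285 deg) = 0.2588, sin(285 deg) = -0.9659
  joint[3] = (-1.4847, -4.1059) + 6.2 * (0.2588, -0.9659) = (-1.4847 + 1.6047, -4.1059 + -5.9887) = (0.1200, -10.0947)
End effector: (0.1200, -10.0947)

Answer: 0.1200 -10.0947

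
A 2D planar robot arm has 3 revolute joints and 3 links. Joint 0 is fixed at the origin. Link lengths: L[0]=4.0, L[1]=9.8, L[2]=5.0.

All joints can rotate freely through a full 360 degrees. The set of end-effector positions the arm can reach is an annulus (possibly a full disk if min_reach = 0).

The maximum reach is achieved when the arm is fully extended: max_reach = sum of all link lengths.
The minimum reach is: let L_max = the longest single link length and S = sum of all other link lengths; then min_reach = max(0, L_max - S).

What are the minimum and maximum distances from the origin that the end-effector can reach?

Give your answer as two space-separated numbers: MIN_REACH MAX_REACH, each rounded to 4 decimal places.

Link lengths: [4.0, 9.8, 5.0]
max_reach = 4 + 9.8 + 5 = 18.8
L_max = max([4.0, 9.8, 5.0]) = 9.8
S (sum of others) = 18.8 - 9.8 = 9
min_reach = max(0, 9.8 - 9) = max(0, 0.8) = 0.8

Answer: 0.8000 18.8000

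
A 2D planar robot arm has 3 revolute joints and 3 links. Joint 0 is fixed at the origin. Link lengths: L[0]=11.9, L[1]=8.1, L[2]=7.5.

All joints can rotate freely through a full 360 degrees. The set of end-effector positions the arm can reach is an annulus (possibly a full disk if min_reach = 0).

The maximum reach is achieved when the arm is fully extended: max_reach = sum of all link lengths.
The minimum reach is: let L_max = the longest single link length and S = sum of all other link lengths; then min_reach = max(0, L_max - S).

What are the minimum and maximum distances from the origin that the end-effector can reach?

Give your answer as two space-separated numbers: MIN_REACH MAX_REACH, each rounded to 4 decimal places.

Link lengths: [11.9, 8.1, 7.5]
max_reach = 11.9 + 8.1 + 7.5 = 27.5
L_max = max([11.9, 8.1, 7.5]) = 11.9
S (sum of others) = 27.5 - 11.9 = 15.6
min_reach = max(0, 11.9 - 15.6) = max(0, -3.7) = 0

Answer: 0.0000 27.5000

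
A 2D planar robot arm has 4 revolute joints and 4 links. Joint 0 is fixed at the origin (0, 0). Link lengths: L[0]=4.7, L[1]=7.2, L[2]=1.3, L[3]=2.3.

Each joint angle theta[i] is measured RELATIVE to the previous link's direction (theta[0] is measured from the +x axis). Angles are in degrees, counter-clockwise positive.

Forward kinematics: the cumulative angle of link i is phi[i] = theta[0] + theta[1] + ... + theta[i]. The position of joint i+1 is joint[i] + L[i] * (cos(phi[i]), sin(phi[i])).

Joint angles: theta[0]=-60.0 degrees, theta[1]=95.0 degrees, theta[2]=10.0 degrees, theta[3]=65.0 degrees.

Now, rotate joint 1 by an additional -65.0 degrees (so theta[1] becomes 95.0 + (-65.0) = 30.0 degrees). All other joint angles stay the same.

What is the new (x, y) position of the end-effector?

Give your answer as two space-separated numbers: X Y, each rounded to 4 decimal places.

joint[0] = (0.0000, 0.0000)  (base)
link 0: phi[0] = -60 = -60 deg
  cos(-60 deg) = 0.5000, sin(-60 deg) = -0.8660
  joint[1] = (0.0000, 0.0000) + 4.7 * (0.5000, -0.8660) = (0.0000 + 2.3500, 0.0000 + -4.0703) = (2.3500, -4.0703)
link 1: phi[1] = -60 + 30 = -30 deg
  cos(-30 deg) = 0.8660, sin(-30 deg) = -0.5000
  joint[2] = (2.3500, -4.0703) + 7.2 * (0.8660, -0.5000) = (2.3500 + 6.2354, -4.0703 + -3.6000) = (8.5854, -7.6703)
link 2: phi[2] = -60 + 30 + 10 = -20 deg
  cos(-20 deg) = 0.9397, sin(-20 deg) = -0.3420
  joint[3] = (8.5854, -7.6703) + 1.3 * (0.9397, -0.3420) = (8.5854 + 1.2216, -7.6703 + -0.4446) = (9.8070, -8.1149)
link 3: phi[3] = -60 + 30 + 10 + 65 = 45 deg
  cos(45 deg) = 0.7071, sin(45 deg) = 0.7071
  joint[4] = (9.8070, -8.1149) + 2.3 * (0.7071, 0.7071) = (9.8070 + 1.6263, -8.1149 + 1.6263) = (11.4333, -6.4886)
End effector: (11.4333, -6.4886)

Answer: 11.4333 -6.4886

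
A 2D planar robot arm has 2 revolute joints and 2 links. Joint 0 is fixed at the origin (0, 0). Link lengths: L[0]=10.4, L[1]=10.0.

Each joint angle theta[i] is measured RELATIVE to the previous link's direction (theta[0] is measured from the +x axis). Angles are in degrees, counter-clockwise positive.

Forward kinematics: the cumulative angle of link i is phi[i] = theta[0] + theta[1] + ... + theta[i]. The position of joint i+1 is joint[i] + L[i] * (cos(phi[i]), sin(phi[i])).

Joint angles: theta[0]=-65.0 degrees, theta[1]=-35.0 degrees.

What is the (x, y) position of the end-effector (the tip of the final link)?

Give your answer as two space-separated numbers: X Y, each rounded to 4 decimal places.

joint[0] = (0.0000, 0.0000)  (base)
link 0: phi[0] = -65 = -65 deg
  cos(-65 deg) = 0.4226, sin(-65 deg) = -0.9063
  joint[1] = (0.0000, 0.0000) + 10.4 * (0.4226, -0.9063) = (0.0000 + 4.3952, 0.0000 + -9.4256) = (4.3952, -9.4256)
link 1: phi[1] = -65 + -35 = -100 deg
  cos(-100 deg) = -0.1736, sin(-100 deg) = -0.9848
  joint[2] = (4.3952, -9.4256) + 10 * (-0.1736, -0.9848) = (4.3952 + -1.7365, -9.4256 + -9.8481) = (2.6587, -19.2737)
End effector: (2.6587, -19.2737)

Answer: 2.6587 -19.2737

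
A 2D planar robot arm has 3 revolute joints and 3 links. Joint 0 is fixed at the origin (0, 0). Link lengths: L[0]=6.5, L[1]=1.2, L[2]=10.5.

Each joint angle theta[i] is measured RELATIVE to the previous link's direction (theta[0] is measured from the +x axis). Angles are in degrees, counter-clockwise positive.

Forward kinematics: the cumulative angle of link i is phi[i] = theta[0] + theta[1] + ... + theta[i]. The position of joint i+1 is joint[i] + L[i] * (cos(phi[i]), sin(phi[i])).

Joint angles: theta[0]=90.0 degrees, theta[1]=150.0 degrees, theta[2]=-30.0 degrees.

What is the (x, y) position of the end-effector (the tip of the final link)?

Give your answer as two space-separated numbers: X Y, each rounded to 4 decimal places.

Answer: -9.6933 0.2108

Derivation:
joint[0] = (0.0000, 0.0000)  (base)
link 0: phi[0] = 90 = 90 deg
  cos(90 deg) = 0.0000, sin(90 deg) = 1.0000
  joint[1] = (0.0000, 0.0000) + 6.5 * (0.0000, 1.0000) = (0.0000 + 0.0000, 0.0000 + 6.5000) = (0.0000, 6.5000)
link 1: phi[1] = 90 + 150 = 240 deg
  cos(240 deg) = -0.5000, sin(240 deg) = -0.8660
  joint[2] = (0.0000, 6.5000) + 1.2 * (-0.5000, -0.8660) = (0.0000 + -0.6000, 6.5000 + -1.0392) = (-0.6000, 5.4608)
link 2: phi[2] = 90 + 150 + -30 = 210 deg
  cos(210 deg) = -0.8660, sin(210 deg) = -0.5000
  joint[3] = (-0.6000, 5.4608) + 10.5 * (-0.8660, -0.5000) = (-0.6000 + -9.0933, 5.4608 + -5.2500) = (-9.6933, 0.2108)
End effector: (-9.6933, 0.2108)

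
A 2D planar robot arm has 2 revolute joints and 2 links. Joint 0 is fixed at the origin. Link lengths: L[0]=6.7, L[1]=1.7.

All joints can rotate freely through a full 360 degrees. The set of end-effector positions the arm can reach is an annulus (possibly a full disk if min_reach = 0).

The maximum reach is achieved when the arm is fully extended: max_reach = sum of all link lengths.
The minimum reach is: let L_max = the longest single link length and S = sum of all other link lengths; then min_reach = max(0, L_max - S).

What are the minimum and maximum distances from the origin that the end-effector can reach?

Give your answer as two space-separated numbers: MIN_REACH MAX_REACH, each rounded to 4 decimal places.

Answer: 5.0000 8.4000

Derivation:
Link lengths: [6.7, 1.7]
max_reach = 6.7 + 1.7 = 8.4
L_max = max([6.7, 1.7]) = 6.7
S (sum of others) = 8.4 - 6.7 = 1.7
min_reach = max(0, 6.7 - 1.7) = max(0, 5) = 5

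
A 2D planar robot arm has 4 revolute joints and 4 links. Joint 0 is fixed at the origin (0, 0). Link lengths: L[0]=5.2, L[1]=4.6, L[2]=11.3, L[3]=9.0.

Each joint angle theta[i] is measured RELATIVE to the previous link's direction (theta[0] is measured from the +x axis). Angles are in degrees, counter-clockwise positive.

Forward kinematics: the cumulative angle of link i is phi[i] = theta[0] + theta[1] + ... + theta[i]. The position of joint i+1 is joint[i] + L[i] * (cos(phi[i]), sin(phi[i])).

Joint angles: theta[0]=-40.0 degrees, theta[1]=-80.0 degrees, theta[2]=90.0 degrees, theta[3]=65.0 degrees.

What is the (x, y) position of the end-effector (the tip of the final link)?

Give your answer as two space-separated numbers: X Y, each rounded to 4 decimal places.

joint[0] = (0.0000, 0.0000)  (base)
link 0: phi[0] = -40 = -40 deg
  cos(-40 deg) = 0.7660, sin(-40 deg) = -0.6428
  joint[1] = (0.0000, 0.0000) + 5.2 * (0.7660, -0.6428) = (0.0000 + 3.9834, 0.0000 + -3.3425) = (3.9834, -3.3425)
link 1: phi[1] = -40 + -80 = -120 deg
  cos(-120 deg) = -0.5000, sin(-120 deg) = -0.8660
  joint[2] = (3.9834, -3.3425) + 4.6 * (-0.5000, -0.8660) = (3.9834 + -2.3000, -3.3425 + -3.9837) = (1.6834, -7.3262)
link 2: phi[2] = -40 + -80 + 90 = -30 deg
  cos(-30 deg) = 0.8660, sin(-30 deg) = -0.5000
  joint[3] = (1.6834, -7.3262) + 11.3 * (0.8660, -0.5000) = (1.6834 + 9.7861, -7.3262 + -5.6500) = (11.4695, -12.9762)
link 3: phi[3] = -40 + -80 + 90 + 65 = 35 deg
  cos(35 deg) = 0.8192, sin(35 deg) = 0.5736
  joint[4] = (11.4695, -12.9762) + 9 * (0.8192, 0.5736) = (11.4695 + 7.3724, -12.9762 + 5.1622) = (18.8419, -7.8140)
End effector: (18.8419, -7.8140)

Answer: 18.8419 -7.8140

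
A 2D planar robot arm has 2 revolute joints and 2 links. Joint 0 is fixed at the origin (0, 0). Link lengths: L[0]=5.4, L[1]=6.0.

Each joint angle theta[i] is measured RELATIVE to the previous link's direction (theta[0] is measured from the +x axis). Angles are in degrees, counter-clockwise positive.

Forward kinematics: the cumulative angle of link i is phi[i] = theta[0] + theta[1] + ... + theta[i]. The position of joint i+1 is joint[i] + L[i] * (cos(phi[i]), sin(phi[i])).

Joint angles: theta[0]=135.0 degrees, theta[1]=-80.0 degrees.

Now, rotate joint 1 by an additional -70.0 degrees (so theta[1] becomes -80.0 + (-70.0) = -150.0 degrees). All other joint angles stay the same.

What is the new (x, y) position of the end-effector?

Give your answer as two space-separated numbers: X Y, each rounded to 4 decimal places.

joint[0] = (0.0000, 0.0000)  (base)
link 0: phi[0] = 135 = 135 deg
  cos(135 deg) = -0.7071, sin(135 deg) = 0.7071
  joint[1] = (0.0000, 0.0000) + 5.4 * (-0.7071, 0.7071) = (0.0000 + -3.8184, 0.0000 + 3.8184) = (-3.8184, 3.8184)
link 1: phi[1] = 135 + -150 = -15 deg
  cos(-15 deg) = 0.9659, sin(-15 deg) = -0.2588
  joint[2] = (-3.8184, 3.8184) + 6 * (0.9659, -0.2588) = (-3.8184 + 5.7956, 3.8184 + -1.5529) = (1.9772, 2.2655)
End effector: (1.9772, 2.2655)

Answer: 1.9772 2.2655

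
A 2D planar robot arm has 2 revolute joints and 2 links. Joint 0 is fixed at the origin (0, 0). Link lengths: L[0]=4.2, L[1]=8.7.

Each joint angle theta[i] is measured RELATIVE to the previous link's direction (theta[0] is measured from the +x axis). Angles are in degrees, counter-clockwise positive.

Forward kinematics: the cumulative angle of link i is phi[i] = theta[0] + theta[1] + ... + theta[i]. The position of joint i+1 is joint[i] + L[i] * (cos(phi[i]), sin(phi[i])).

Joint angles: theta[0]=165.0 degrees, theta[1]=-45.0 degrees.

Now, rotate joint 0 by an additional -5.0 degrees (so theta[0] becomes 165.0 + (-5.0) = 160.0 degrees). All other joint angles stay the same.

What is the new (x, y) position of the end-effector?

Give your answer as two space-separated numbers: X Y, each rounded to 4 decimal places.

Answer: -7.6235 9.3214

Derivation:
joint[0] = (0.0000, 0.0000)  (base)
link 0: phi[0] = 160 = 160 deg
  cos(160 deg) = -0.9397, sin(160 deg) = 0.3420
  joint[1] = (0.0000, 0.0000) + 4.2 * (-0.9397, 0.3420) = (0.0000 + -3.9467, 0.0000 + 1.4365) = (-3.9467, 1.4365)
link 1: phi[1] = 160 + -45 = 115 deg
  cos(115 deg) = -0.4226, sin(115 deg) = 0.9063
  joint[2] = (-3.9467, 1.4365) + 8.7 * (-0.4226, 0.9063) = (-3.9467 + -3.6768, 1.4365 + 7.8849) = (-7.6235, 9.3214)
End effector: (-7.6235, 9.3214)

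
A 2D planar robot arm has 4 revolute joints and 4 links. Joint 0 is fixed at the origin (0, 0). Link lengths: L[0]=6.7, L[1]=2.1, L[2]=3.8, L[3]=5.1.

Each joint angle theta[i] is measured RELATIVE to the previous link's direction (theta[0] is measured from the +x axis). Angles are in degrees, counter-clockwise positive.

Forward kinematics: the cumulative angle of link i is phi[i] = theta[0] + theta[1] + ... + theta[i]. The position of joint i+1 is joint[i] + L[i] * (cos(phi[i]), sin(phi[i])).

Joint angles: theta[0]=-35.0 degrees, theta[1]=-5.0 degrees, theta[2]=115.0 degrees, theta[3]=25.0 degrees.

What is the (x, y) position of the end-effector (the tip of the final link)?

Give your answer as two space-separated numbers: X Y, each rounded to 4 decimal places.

joint[0] = (0.0000, 0.0000)  (base)
link 0: phi[0] = -35 = -35 deg
  cos(-35 deg) = 0.8192, sin(-35 deg) = -0.5736
  joint[1] = (0.0000, 0.0000) + 6.7 * (0.8192, -0.5736) = (0.0000 + 5.4883, 0.0000 + -3.8430) = (5.4883, -3.8430)
link 1: phi[1] = -35 + -5 = -40 deg
  cos(-40 deg) = 0.7660, sin(-40 deg) = -0.6428
  joint[2] = (5.4883, -3.8430) + 2.1 * (0.7660, -0.6428) = (5.4883 + 1.6087, -3.8430 + -1.3499) = (7.0970, -5.1928)
link 2: phi[2] = -35 + -5 + 115 = 75 deg
  cos(75 deg) = 0.2588, sin(75 deg) = 0.9659
  joint[3] = (7.0970, -5.1928) + 3.8 * (0.2588, 0.9659) = (7.0970 + 0.9835, -5.1928 + 3.6705) = (8.0805, -1.5223)
link 3: phi[3] = -35 + -5 + 115 + 25 = 100 deg
  cos(100 deg) = -0.1736, sin(100 deg) = 0.9848
  joint[4] = (8.0805, -1.5223) + 5.1 * (-0.1736, 0.9848) = (8.0805 + -0.8856, -1.5223 + 5.0225) = (7.1949, 3.5002)
End effector: (7.1949, 3.5002)

Answer: 7.1949 3.5002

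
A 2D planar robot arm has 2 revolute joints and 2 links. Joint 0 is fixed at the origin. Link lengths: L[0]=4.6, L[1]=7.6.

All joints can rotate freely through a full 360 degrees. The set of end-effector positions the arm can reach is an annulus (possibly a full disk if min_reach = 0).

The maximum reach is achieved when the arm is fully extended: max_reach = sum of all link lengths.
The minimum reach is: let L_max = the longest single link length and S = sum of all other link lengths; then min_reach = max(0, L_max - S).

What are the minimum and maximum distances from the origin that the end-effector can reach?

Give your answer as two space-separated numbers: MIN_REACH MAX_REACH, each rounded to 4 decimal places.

Link lengths: [4.6, 7.6]
max_reach = 4.6 + 7.6 = 12.2
L_max = max([4.6, 7.6]) = 7.6
S (sum of others) = 12.2 - 7.6 = 4.6
min_reach = max(0, 7.6 - 4.6) = max(0, 3) = 3

Answer: 3.0000 12.2000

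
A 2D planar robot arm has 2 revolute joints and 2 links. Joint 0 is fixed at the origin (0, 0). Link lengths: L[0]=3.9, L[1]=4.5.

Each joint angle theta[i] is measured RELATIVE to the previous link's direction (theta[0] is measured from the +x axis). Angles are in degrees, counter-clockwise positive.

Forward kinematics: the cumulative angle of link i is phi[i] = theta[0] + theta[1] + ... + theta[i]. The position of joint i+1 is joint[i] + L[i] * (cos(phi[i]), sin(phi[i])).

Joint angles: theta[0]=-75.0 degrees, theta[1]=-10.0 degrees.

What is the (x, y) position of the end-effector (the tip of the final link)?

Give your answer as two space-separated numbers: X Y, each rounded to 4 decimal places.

Answer: 1.4016 -8.2500

Derivation:
joint[0] = (0.0000, 0.0000)  (base)
link 0: phi[0] = -75 = -75 deg
  cos(-75 deg) = 0.2588, sin(-75 deg) = -0.9659
  joint[1] = (0.0000, 0.0000) + 3.9 * (0.2588, -0.9659) = (0.0000 + 1.0094, 0.0000 + -3.7671) = (1.0094, -3.7671)
link 1: phi[1] = -75 + -10 = -85 deg
  cos(-85 deg) = 0.0872, sin(-85 deg) = -0.9962
  joint[2] = (1.0094, -3.7671) + 4.5 * (0.0872, -0.9962) = (1.0094 + 0.3922, -3.7671 + -4.4829) = (1.4016, -8.2500)
End effector: (1.4016, -8.2500)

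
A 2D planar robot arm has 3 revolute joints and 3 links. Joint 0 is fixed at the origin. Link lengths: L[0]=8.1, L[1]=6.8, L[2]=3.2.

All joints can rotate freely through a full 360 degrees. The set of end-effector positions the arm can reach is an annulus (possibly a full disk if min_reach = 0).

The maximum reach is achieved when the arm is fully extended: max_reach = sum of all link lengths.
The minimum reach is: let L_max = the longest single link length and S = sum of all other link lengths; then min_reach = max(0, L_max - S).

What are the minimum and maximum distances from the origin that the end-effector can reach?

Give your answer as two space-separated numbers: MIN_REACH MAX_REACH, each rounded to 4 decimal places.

Answer: 0.0000 18.1000

Derivation:
Link lengths: [8.1, 6.8, 3.2]
max_reach = 8.1 + 6.8 + 3.2 = 18.1
L_max = max([8.1, 6.8, 3.2]) = 8.1
S (sum of others) = 18.1 - 8.1 = 10
min_reach = max(0, 8.1 - 10) = max(0, -1.9) = 0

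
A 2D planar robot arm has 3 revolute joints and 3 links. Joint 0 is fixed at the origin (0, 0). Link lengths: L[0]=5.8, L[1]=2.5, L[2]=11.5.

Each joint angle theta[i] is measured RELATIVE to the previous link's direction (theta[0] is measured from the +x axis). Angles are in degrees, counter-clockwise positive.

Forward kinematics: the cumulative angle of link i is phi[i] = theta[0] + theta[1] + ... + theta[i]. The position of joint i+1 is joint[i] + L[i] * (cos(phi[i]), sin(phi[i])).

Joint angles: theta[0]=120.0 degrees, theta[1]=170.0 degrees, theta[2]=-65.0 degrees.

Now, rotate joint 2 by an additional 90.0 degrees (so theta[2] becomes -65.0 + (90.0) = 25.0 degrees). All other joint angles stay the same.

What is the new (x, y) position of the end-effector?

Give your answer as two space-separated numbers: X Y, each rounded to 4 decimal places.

Answer: 6.0868 -5.4580

Derivation:
joint[0] = (0.0000, 0.0000)  (base)
link 0: phi[0] = 120 = 120 deg
  cos(120 deg) = -0.5000, sin(120 deg) = 0.8660
  joint[1] = (0.0000, 0.0000) + 5.8 * (-0.5000, 0.8660) = (0.0000 + -2.9000, 0.0000 + 5.0229) = (-2.9000, 5.0229)
link 1: phi[1] = 120 + 170 = 290 deg
  cos(290 deg) = 0.3420, sin(290 deg) = -0.9397
  joint[2] = (-2.9000, 5.0229) + 2.5 * (0.3420, -0.9397) = (-2.9000 + 0.8551, 5.0229 + -2.3492) = (-2.0449, 2.6737)
link 2: phi[2] = 120 + 170 + 25 = 315 deg
  cos(315 deg) = 0.7071, sin(315 deg) = -0.7071
  joint[3] = (-2.0449, 2.6737) + 11.5 * (0.7071, -0.7071) = (-2.0449 + 8.1317, 2.6737 + -8.1317) = (6.0868, -5.4580)
End effector: (6.0868, -5.4580)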